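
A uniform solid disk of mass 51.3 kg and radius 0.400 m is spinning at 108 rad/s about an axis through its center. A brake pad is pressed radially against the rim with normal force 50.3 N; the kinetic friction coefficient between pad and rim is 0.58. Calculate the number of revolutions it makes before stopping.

I = ½MR² = (1/2)(51.3)(0.400)² = 4.104 kg·m².
Friction force f = μN = (0.58)(50.3) = 29.17 N at the rim; torque magnitude τ = fR = 11.67 N·m, opposing ω.
|α| = τ/I = 11.67/4.104 = 2.843 rad/s² (deceleration).
ω² = ω₀² − 2|α|θ with ω = 0 ⇒ θ = ω₀²/(2|α|) = 2051 rad = 326.4 rev.

≈ 326 revolutions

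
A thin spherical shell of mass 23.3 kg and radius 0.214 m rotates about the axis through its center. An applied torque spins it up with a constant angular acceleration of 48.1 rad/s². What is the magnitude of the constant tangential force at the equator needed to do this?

F ≈ 160 N

I = (2/3)MR² = (2/3)(23.3)(0.214)² = 0.7114 kg·m².
The required torque is τ = Iα = (0.7114)(48.10) = 34.22 N·m.
A tangential force at the equator gives τ = FR, so F = τ/R = 34.22/0.214 = 159.9 N.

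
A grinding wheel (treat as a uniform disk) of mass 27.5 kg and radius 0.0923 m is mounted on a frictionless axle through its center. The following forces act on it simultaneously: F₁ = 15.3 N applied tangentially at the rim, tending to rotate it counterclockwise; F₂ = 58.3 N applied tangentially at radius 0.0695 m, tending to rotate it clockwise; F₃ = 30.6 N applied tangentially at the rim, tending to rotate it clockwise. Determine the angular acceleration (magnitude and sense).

I = ½MR² = (1/2)(27.5)(0.0923)² = 0.1171 kg·m².
Taking counterclockwise as positive: τ₁ = +(15.3)(0.0923) = +1.412 N·m; τ₂ = −(58.3)(0.0695) = −4.052 N·m; τ₃ = −(30.6)(0.0923) = −2.824 N·m.
Net torque τ = -5.464 N·m.
α = τ/I = -5.464/0.1171 = -46.65 rad/s².

α ≈ 46.6 rad/s², clockwise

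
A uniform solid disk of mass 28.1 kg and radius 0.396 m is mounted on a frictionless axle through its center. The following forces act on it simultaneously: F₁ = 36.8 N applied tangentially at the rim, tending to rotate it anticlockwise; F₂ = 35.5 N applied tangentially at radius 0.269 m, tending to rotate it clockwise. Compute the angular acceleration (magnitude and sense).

I = ½MR² = (1/2)(28.1)(0.396)² = 2.203 kg·m².
Taking anticlockwise as positive: τ₁ = +(36.8)(0.396) = +14.57 N·m; τ₂ = −(35.5)(0.269) = −9.550 N·m.
Net torque τ = 5.023 N·m.
α = τ/I = 5.023/2.203 = 2.280 rad/s².

α ≈ 2.28 rad/s², anticlockwise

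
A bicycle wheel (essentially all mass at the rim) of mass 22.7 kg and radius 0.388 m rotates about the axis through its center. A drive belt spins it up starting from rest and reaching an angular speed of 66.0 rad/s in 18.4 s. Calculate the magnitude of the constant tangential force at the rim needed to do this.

F ≈ 31.6 N

I = MR² = (22.7)(0.388)² = 3.417 kg·m².
α = Δω/Δt = (66.0 − 0)/18.4 = 3.587 rad/s².
The required torque is τ = Iα = (3.417)(3.587) = 12.26 N·m.
A tangential force at the rim gives τ = FR, so F = τ/R = 12.26/0.388 = 31.59 N.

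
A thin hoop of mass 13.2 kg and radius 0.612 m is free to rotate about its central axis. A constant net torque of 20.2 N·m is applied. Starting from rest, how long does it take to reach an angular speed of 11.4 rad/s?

I = MR² = (13.2)(0.612)² = 4.944 kg·m².
α = τ/I = 20.2/4.944 = 4.086 rad/s².
ω = αt ⇒ t = ω/α = 11.4/4.086 = 2.790 s.

t ≈ 2.79 s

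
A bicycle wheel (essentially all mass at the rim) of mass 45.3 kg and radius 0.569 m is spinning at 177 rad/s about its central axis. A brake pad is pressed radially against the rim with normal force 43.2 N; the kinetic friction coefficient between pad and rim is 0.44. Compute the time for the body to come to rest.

I = MR² = (45.3)(0.569)² = 14.67 kg·m².
Friction force f = μN = (0.44)(43.2) = 19.01 N at the rim; torque magnitude τ = fR = 10.82 N·m, opposing ω.
|α| = τ/I = 10.82/14.67 = 0.7374 rad/s² (deceleration).
0 = ω₀ − |α|t ⇒ t = ω₀/|α| = 177/0.7374 = 240.0 s.

t ≈ 240 s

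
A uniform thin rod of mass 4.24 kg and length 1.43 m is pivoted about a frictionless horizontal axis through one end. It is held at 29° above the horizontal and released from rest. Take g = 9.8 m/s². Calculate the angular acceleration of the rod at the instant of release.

About the pivot, I = (1/3)ML² = (1/3)(4.24)(1.43)² = 2.890 kg·m².
The weight acts at the center, a distance L/2 = 0.7150 m from the pivot; τ = Mg(L/2) cos 29° = 25.98 N·m.
α = τ/I = 25.98/2.890 = 8.991 rad/s².

α ≈ 8.99 rad/s²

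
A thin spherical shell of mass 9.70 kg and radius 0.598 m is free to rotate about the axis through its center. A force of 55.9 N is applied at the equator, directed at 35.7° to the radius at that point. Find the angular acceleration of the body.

I = (2/3)MR² = (2/3)(9.70)(0.598)² = 2.313 kg·m².
Only the tangential component produces torque: τ = F R sinθ = (55.9)(0.598) sin 35.7° = 19.51 N·m.
From τ = Iα: α = 19.51/2.313 = 8.435 rad/s².

α ≈ 8.44 rad/s²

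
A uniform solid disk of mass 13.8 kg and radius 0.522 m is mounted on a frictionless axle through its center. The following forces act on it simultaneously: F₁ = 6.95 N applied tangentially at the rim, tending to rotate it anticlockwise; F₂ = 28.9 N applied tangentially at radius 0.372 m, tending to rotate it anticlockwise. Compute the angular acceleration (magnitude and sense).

I = ½MR² = (1/2)(13.8)(0.522)² = 1.880 kg·m².
Taking anticlockwise as positive: τ₁ = +(6.95)(0.522) = +3.628 N·m; τ₂ = +(28.9)(0.372) = +10.75 N·m.
Net torque τ = 14.38 N·m.
α = τ/I = 14.38/1.880 = 7.648 rad/s².

α ≈ 7.65 rad/s², anticlockwise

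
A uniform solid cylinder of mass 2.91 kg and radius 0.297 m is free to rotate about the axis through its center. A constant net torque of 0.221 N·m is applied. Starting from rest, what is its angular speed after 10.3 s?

I = ½MR² = (1/2)(2.91)(0.297)² = 0.1283 kg·m².
α = τ/I = 0.221/0.1283 = 1.722 rad/s².
ω = ω₀ + αt = 0 + (1.722)(10.3) = 17.74 rad/s.

ω ≈ 17.7 rad/s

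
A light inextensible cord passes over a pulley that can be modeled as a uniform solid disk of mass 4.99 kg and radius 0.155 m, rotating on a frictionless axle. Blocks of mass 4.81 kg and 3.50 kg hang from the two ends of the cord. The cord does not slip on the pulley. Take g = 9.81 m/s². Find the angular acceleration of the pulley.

I = ½MR² = (1/2)(4.99)(0.155)² = 0.05994 kg·m².
Heavier block: m₁g − T₁ = m₁a. Lighter block: T₂ − m₂g = m₂a.
Pulley: (T₁ − T₂)R = Iα = I(a/R), so T₁ − T₂ = (I/R²)a = (1/2)M_p a = 2.495·a.
Adding the three: (m₁ − m₂)g = (m₁ + m₂ + 2.495)a, so a = (4.81 − 3.50)(9.81)/(4.81 + 3.50 + 2.495) = 1.189 m/s².
α = a/R = 1.189/0.155 = 7.673 rad/s².

α ≈ 7.67 rad/s²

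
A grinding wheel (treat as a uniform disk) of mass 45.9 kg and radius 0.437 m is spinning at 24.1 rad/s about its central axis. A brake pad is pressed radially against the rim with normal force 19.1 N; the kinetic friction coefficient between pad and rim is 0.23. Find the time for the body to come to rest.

t ≈ 55.0 s

I = ½MR² = (1/2)(45.9)(0.437)² = 4.383 kg·m².
Friction force f = μN = (0.23)(19.1) = 4.393 N at the rim; torque magnitude τ = fR = 1.920 N·m, opposing ω.
|α| = τ/I = 1.920/4.383 = 0.4380 rad/s² (deceleration).
0 = ω₀ − |α|t ⇒ t = ω₀/|α| = 24.1/0.4380 = 55.02 s.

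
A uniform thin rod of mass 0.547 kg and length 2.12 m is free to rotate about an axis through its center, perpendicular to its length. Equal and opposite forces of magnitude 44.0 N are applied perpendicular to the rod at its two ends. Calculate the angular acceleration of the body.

α ≈ 455 rad/s²

I = (1/12)ML² = (1/12)(0.547)(2.12)² = 0.2049 kg·m².
The couple gives τ = F·(L/2) + F·(L/2) = F L = (44.0)(2.12) = 93.28 N·m.
From τ = Iα: α = 93.28/0.2049 = 455.3 rad/s².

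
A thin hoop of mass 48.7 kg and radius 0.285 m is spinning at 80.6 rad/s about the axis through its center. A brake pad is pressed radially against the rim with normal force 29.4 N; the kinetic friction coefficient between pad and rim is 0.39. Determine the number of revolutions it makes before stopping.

I = MR² = (48.7)(0.285)² = 3.956 kg·m².
Friction force f = μN = (0.39)(29.4) = 11.47 N at the rim; torque magnitude τ = fR = 3.268 N·m, opposing ω.
|α| = τ/I = 3.268/3.956 = 0.8261 rad/s² (deceleration).
ω² = ω₀² − 2|α|θ with ω = 0 ⇒ θ = ω₀²/(2|α|) = 3932 rad = 625.8 rev.

≈ 626 revolutions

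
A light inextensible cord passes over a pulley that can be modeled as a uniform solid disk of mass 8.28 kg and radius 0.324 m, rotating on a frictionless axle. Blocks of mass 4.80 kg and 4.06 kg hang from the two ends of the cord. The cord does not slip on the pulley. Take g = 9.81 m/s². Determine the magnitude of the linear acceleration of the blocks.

I = ½MR² = (1/2)(8.28)(0.324)² = 0.4346 kg·m².
Heavier block: m₁g − T₁ = m₁a. Lighter block: T₂ − m₂g = m₂a.
Pulley: (T₁ − T₂)R = Iα = I(a/R), so T₁ − T₂ = (I/R²)a = (1/2)M_p a = 4.140·a.
Adding the three: (m₁ − m₂)g = (m₁ + m₂ + 4.140)a, so a = (4.80 − 4.06)(9.81)/(4.80 + 4.06 + 4.140) = 0.5584 m/s².

a ≈ 0.558 m/s²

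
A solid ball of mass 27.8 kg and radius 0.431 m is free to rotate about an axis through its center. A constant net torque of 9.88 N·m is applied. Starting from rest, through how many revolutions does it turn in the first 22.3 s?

I = (2/5)MR² = (2/5)(27.8)(0.431)² = 2.066 kg·m².
α = τ/I = 9.88/2.066 = 4.783 rad/s².
θ = ½αt² = ½(4.783)(22.3)² = 1189 rad.
Revolutions = θ/(2π) = 189.3.

≈ 189 revolutions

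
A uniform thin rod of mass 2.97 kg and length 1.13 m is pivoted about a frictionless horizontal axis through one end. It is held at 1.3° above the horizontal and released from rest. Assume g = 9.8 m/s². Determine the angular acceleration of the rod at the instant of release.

About the pivot, I = (1/3)ML² = (1/3)(2.97)(1.13)² = 1.264 kg·m².
The weight acts at the center, a distance L/2 = 0.5650 m from the pivot; τ = Mg(L/2) cos 1.3° = 16.44 N·m.
α = τ/I = 16.44/1.264 = 13.01 rad/s².
(Equivalently α = (3g/(2L)) cos 1.3° = 13.01 rad/s².)

α ≈ 13.0 rad/s²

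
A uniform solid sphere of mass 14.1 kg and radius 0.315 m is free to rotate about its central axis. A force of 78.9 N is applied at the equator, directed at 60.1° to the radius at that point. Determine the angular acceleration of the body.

α ≈ 38.5 rad/s²

I = (2/5)MR² = (2/5)(14.1)(0.315)² = 0.5596 kg·m².
Only the tangential component produces torque: τ = F R sinθ = (78.9)(0.315) sin 60.1° = 21.55 N·m.
From τ = Iα: α = 21.55/0.5596 = 38.50 rad/s².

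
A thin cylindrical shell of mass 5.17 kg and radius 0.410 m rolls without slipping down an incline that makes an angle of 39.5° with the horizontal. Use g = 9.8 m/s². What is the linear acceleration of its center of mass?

a ≈ 3.12 m/s²

Translation along the incline: Mg sinθ − f = Ma.
Rotation about the center: fR = Iα with I = MR². No-slip gives a = αR, so f = (I/R²)a = M a.
Substituting: Mg sinθ = (1 + 1.000)Ma, so a = g sinθ/(1 + 1.000) = (9.8) sin 39.5° / 2.000 = 3.117 m/s².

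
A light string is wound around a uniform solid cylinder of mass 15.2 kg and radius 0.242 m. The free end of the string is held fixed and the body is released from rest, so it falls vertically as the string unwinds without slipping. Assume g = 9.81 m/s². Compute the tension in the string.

T ≈ 49.7 N

Translation: Mg − T = Ma. Rotation about the center: TR = Iα with I = ½MR².
With a = αR: T = (I/R²)a = (1/2)M a, so Mg = (1 + 0.5000)Ma.
a = g/(1 + 0.5000) = 9.81/1.500 = 6.540 m/s².
T = 0.5000·M·a = (0.5000)(15.2)(6.540) = 49.70 N.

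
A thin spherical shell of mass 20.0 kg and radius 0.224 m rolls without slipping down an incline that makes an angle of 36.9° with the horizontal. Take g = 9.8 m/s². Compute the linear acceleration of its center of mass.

a ≈ 3.53 m/s²

Translation along the incline: Mg sinθ − f = Ma.
Rotation about the center: fR = Iα with I = (2/3)MR². No-slip gives a = αR, so f = (I/R²)a = (2/3)M a.
Substituting: Mg sinθ = (1 + 0.6667)Ma, so a = g sinθ/(1 + 0.6667) = (9.8) sin 36.9° / 1.667 = 3.530 m/s².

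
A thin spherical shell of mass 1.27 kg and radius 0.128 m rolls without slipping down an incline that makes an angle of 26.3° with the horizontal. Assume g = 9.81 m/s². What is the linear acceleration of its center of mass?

Translation along the incline: Mg sinθ − f = Ma.
Rotation about the center: fR = Iα with I = (2/3)MR². No-slip gives a = αR, so f = (I/R²)a = (2/3)M a.
Substituting: Mg sinθ = (1 + 0.6667)Ma, so a = g sinθ/(1 + 0.6667) = (9.81) sin 26.3° / 1.667 = 2.608 m/s².

a ≈ 2.61 m/s²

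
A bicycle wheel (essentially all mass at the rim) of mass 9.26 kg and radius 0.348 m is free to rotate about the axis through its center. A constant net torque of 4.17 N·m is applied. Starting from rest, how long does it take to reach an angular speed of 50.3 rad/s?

I = MR² = (9.26)(0.348)² = 1.121 kg·m².
α = τ/I = 4.17/1.121 = 3.718 rad/s².
ω = αt ⇒ t = ω/α = 50.3/3.718 = 13.53 s.

t ≈ 13.5 s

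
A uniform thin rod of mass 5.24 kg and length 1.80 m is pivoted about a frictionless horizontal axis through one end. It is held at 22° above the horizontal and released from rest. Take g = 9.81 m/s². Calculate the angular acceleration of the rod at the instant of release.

About the pivot, I = (1/3)ML² = (1/3)(5.24)(1.80)² = 5.659 kg·m².
The weight acts at the center, a distance L/2 = 0.9000 m from the pivot; τ = Mg(L/2) cos 22° = 42.90 N·m.
α = τ/I = 42.90/5.659 = 7.580 rad/s².

α ≈ 7.58 rad/s²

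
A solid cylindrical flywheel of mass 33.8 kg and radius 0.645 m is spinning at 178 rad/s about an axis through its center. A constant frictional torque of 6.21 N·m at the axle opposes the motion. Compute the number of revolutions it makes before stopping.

≈ 2850 revolutions

I = ½MR² = (1/2)(33.8)(0.645)² = 7.031 kg·m².
The net torque has magnitude 6.21 N·m, opposing ω.
|α| = τ/I = 6.210/7.031 = 0.8833 rad/s² (deceleration).
ω² = ω₀² − 2|α|θ with ω = 0 ⇒ θ = ω₀²/(2|α|) = 17940 rad = 2855 rev.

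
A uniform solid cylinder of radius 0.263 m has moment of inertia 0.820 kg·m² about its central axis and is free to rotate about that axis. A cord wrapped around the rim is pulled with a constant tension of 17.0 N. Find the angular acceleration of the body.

τ = F R = (17.0)(0.263) = 4.471 N·m.
From τ = Iα: α = 4.471/0.8200 = 5.452 rad/s².

α ≈ 5.45 rad/s²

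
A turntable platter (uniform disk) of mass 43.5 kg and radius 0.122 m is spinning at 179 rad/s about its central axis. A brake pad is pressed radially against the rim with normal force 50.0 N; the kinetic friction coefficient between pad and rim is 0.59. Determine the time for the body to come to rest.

t ≈ 16.1 s

I = ½MR² = (1/2)(43.5)(0.122)² = 0.3237 kg·m².
Friction force f = μN = (0.59)(50.0) = 29.50 N at the rim; torque magnitude τ = fR = 3.599 N·m, opposing ω.
|α| = τ/I = 3.599/0.3237 = 11.12 rad/s² (deceleration).
0 = ω₀ − |α|t ⇒ t = ω₀/|α| = 179/11.12 = 16.10 s.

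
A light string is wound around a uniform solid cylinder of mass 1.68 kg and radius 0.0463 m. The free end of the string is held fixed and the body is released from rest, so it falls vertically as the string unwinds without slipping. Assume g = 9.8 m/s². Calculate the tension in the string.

T ≈ 5.49 N

Translation: Mg − T = Ma. Rotation about the center: TR = Iα with I = ½MR².
With a = αR: T = (I/R²)a = (1/2)M a, so Mg = (1 + 0.5000)Ma.
a = g/(1 + 0.5000) = 9.8/1.500 = 6.533 m/s².
T = 0.5000·M·a = (0.5000)(1.68)(6.533) = 5.488 N.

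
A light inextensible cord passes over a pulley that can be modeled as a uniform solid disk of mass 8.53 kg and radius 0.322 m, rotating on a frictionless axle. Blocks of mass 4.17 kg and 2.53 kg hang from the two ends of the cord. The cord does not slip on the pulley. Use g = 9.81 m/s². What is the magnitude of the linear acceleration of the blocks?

I = ½MR² = (1/2)(8.53)(0.322)² = 0.4422 kg·m².
Heavier block: m₁g − T₁ = m₁a. Lighter block: T₂ − m₂g = m₂a.
Pulley: (T₁ − T₂)R = Iα = I(a/R), so T₁ − T₂ = (I/R²)a = (1/2)M_p a = 4.265·a.
Adding the three: (m₁ − m₂)g = (m₁ + m₂ + 4.265)a, so a = (4.17 − 2.53)(9.81)/(4.17 + 2.53 + 4.265) = 1.467 m/s².

a ≈ 1.47 m/s²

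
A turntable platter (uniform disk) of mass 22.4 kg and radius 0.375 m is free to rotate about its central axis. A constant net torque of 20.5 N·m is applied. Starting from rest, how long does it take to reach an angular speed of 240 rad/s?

I = ½MR² = (1/2)(22.4)(0.375)² = 1.575 kg·m².
α = τ/I = 20.5/1.575 = 13.02 rad/s².
ω = αt ⇒ t = ω/α = 240/13.02 = 18.44 s.

t ≈ 18.4 s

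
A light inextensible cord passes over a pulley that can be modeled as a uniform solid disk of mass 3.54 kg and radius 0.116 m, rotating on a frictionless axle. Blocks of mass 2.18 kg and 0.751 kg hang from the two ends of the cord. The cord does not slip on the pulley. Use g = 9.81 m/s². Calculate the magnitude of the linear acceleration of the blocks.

a ≈ 2.98 m/s²

I = ½MR² = (1/2)(3.54)(0.116)² = 0.02382 kg·m².
Heavier block: m₁g − T₁ = m₁a. Lighter block: T₂ − m₂g = m₂a.
Pulley: (T₁ − T₂)R = Iα = I(a/R), so T₁ − T₂ = (I/R²)a = (1/2)M_p a = 1.770·a.
Adding the three: (m₁ − m₂)g = (m₁ + m₂ + 1.770)a, so a = (2.18 − 0.751)(9.81)/(2.18 + 0.751 + 1.770) = 2.982 m/s².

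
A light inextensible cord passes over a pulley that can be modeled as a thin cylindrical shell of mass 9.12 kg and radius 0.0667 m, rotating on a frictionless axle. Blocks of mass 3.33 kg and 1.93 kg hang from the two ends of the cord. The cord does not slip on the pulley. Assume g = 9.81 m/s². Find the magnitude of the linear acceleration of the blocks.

a ≈ 0.955 m/s²

I = MR² = (9.12)(0.0667)² = 0.04057 kg·m².
Heavier block: m₁g − T₁ = m₁a. Lighter block: T₂ − m₂g = m₂a.
Pulley: (T₁ − T₂)R = Iα = I(a/R), so T₁ − T₂ = (I/R²)a = 1·M_p a = 9.120·a.
Adding the three: (m₁ − m₂)g = (m₁ + m₂ + 9.120)a, so a = (3.33 − 1.93)(9.81)/(3.33 + 1.93 + 9.120) = 0.9551 m/s².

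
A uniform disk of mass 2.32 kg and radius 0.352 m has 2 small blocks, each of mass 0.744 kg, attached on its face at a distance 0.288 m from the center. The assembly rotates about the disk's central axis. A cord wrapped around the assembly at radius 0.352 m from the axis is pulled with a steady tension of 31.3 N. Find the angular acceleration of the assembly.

I_disk = ½MR² = ½(2.32)(0.352)² = 0.1437 kg·m².
I_blocks = 2·m·r² = 2(0.744)(0.288)² = 0.1234 kg·m².
Total I = 0.2671 kg·m².
τ = F r = (31.3)(0.352) = 11.02 N·m.
α = τ/I = 11.02/0.2671 = 41.24 rad/s².

α ≈ 41.2 rad/s²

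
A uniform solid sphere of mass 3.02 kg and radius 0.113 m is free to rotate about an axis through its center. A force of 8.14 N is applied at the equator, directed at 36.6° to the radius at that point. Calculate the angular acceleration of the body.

I = (2/5)MR² = (2/5)(3.02)(0.113)² = 0.01542 kg·m².
Only the tangential component produces torque: τ = F R sinθ = (8.14)(0.113) sin 36.6° = 0.5484 N·m.
From τ = Iα: α = 0.5484/0.01542 = 35.55 rad/s².

α ≈ 35.6 rad/s²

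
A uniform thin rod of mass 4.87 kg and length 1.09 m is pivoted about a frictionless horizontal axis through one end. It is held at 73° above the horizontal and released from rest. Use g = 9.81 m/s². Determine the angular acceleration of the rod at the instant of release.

About the pivot, I = (1/3)ML² = (1/3)(4.87)(1.09)² = 1.929 kg·m².
The weight acts at the center, a distance L/2 = 0.5450 m from the pivot; τ = Mg(L/2) cos 73° = 7.613 N·m.
α = τ/I = 7.613/1.929 = 3.947 rad/s².

α ≈ 3.95 rad/s²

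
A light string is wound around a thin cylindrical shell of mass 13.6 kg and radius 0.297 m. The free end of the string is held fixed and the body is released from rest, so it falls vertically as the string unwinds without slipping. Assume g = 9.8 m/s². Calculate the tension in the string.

T ≈ 66.6 N

Translation: Mg − T = Ma. Rotation about the center: TR = Iα with I = MR².
With a = αR: T = (I/R²)a = M a, so Mg = (1 + 1.000)Ma.
a = g/(1 + 1.000) = 9.8/2.000 = 4.900 m/s².
T = 1.000·M·a = (1.000)(13.6)(4.900) = 66.64 N.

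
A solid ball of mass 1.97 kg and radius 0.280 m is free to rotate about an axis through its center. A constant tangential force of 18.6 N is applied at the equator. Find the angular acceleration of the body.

α ≈ 84.3 rad/s²

I = (2/5)MR² = (2/5)(1.97)(0.280)² = 0.06178 kg·m².
τ = F R = (18.6)(0.280) = 5.208 N·m.
Newton's second law for rotation, τ = Iα, gives α = τ/I = 5.208/0.06178 = 84.30 rad/s².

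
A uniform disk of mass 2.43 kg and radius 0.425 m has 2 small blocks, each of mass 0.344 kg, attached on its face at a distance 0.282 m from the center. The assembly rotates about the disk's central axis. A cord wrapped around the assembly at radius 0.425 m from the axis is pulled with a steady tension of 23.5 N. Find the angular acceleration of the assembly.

I_disk = ½MR² = ½(2.43)(0.425)² = 0.2195 kg·m².
I_blocks = 2·m·r² = 2(0.344)(0.282)² = 0.05471 kg·m².
Total I = 0.2742 kg·m².
τ = F r = (23.5)(0.425) = 9.987 N·m.
α = τ/I = 9.987/0.2742 = 36.43 rad/s².

α ≈ 36.4 rad/s²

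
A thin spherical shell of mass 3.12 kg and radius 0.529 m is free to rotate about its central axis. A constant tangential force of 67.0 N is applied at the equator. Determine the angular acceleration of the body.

α ≈ 60.9 rad/s²

I = (2/3)MR² = (2/3)(3.12)(0.529)² = 0.5821 kg·m².
τ = F R = (67.0)(0.529) = 35.44 N·m.
Newton's second law for rotation, τ = Iα, gives α = τ/I = 35.44/0.5821 = 60.89 rad/s².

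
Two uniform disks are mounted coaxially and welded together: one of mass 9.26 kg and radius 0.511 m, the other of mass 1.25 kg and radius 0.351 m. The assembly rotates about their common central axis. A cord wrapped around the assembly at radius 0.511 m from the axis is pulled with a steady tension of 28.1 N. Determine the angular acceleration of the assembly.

α ≈ 11.2 rad/s²

I = ½M₁R₁² + ½M₂R₂² = ½(9.26)(0.511)² + ½(1.25)(0.351)² = 1.286 kg·m².
τ = F r = (28.1)(0.511) = 14.36 N·m.
α = τ/I = 14.36/1.286 = 11.17 rad/s².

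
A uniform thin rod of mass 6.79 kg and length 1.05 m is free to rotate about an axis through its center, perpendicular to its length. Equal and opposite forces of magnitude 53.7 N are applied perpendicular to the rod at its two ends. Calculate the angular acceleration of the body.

α ≈ 90.4 rad/s²

I = (1/12)ML² = (1/12)(6.79)(1.05)² = 0.6238 kg·m².
The couple gives τ = F·(L/2) + F·(L/2) = F L = (53.7)(1.05) = 56.39 N·m.
From τ = Iα: α = 56.39/0.6238 = 90.39 rad/s².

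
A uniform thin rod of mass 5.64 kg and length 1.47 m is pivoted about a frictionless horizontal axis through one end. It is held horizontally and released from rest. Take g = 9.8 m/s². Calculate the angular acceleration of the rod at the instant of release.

About the pivot, I = (1/3)ML² = (1/3)(5.64)(1.47)² = 4.062 kg·m².
The weight acts at the center, a distance L/2 = 0.7350 m from the pivot; τ = Mg(L/2) = 40.62 N·m.
α = τ/I = 40.62/4.062 = 10.00 rad/s².
(Equivalently α = (3g/(2L)) = 10.00 rad/s².)

α ≈ 10.0 rad/s²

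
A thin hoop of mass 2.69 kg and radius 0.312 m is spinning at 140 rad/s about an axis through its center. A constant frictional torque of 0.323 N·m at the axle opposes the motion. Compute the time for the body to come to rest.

t ≈ 113 s

I = MR² = (2.69)(0.312)² = 0.2619 kg·m².
The net torque has magnitude 0.323 N·m, opposing ω.
|α| = τ/I = 0.3230/0.2619 = 1.234 rad/s² (deceleration).
0 = ω₀ − |α|t ⇒ t = ω₀/|α| = 140/1.234 = 113.5 s.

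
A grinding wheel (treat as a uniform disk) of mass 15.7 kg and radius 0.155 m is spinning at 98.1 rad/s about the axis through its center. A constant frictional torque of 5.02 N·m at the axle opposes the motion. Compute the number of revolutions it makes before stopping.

I = ½MR² = (1/2)(15.7)(0.155)² = 0.1886 kg·m².
The net torque has magnitude 5.02 N·m, opposing ω.
|α| = τ/I = 5.020/0.1886 = 26.62 rad/s² (deceleration).
ω² = ω₀² − 2|α|θ with ω = 0 ⇒ θ = ω₀²/(2|α|) = 180.8 rad = 28.77 rev.

≈ 28.8 revolutions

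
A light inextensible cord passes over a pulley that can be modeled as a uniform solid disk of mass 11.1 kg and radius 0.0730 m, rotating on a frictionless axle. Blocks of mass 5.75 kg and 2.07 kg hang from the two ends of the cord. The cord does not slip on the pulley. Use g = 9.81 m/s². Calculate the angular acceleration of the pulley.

I = ½MR² = (1/2)(11.1)(0.0730)² = 0.02958 kg·m².
Heavier block: m₁g − T₁ = m₁a. Lighter block: T₂ − m₂g = m₂a.
Pulley: (T₁ − T₂)R = Iα = I(a/R), so T₁ − T₂ = (I/R²)a = (1/2)M_p a = 5.550·a.
Adding the three: (m₁ − m₂)g = (m₁ + m₂ + 5.550)a, so a = (5.75 − 2.07)(9.81)/(5.75 + 2.07 + 5.550) = 2.700 m/s².
α = a/R = 2.700/0.0730 = 36.99 rad/s².

α ≈ 37.0 rad/s²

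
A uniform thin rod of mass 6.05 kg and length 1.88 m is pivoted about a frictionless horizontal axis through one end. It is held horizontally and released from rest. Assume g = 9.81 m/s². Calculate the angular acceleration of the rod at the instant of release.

α ≈ 7.83 rad/s²

About the pivot, I = (1/3)ML² = (1/3)(6.05)(1.88)² = 7.128 kg·m².
The weight acts at the center, a distance L/2 = 0.9400 m from the pivot; τ = Mg(L/2) = 55.79 N·m.
α = τ/I = 55.79/7.128 = 7.827 rad/s².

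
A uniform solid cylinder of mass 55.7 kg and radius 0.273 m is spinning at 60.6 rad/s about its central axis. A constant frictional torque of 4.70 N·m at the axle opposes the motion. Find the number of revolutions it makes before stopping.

I = ½MR² = (1/2)(55.7)(0.273)² = 2.076 kg·m².
The net torque has magnitude 4.70 N·m, opposing ω.
|α| = τ/I = 4.700/2.076 = 2.264 rad/s² (deceleration).
ω² = ω₀² − 2|α|θ with ω = 0 ⇒ θ = ω₀²/(2|α|) = 810.9 rad = 129.1 rev.

≈ 129 revolutions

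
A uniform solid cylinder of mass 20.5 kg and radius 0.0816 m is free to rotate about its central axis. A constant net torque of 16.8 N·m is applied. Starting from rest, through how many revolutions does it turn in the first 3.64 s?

I = ½MR² = (1/2)(20.5)(0.0816)² = 0.06825 kg·m².
α = τ/I = 16.8/0.06825 = 246.2 rad/s².
θ = ½αt² = ½(246.2)(3.64)² = 1631 rad.
Revolutions = θ/(2π) = 259.5.

≈ 260 revolutions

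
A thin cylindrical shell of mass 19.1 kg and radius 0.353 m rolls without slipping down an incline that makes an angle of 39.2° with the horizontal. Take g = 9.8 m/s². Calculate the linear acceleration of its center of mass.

Translation along the incline: Mg sinθ − f = Ma.
Rotation about the center: fR = Iα with I = MR². No-slip gives a = αR, so f = (I/R²)a = M a.
Substituting: Mg sinθ = (1 + 1.000)Ma, so a = g sinθ/(1 + 1.000) = (9.8) sin 39.2° / 2.000 = 3.097 m/s².

a ≈ 3.10 m/s²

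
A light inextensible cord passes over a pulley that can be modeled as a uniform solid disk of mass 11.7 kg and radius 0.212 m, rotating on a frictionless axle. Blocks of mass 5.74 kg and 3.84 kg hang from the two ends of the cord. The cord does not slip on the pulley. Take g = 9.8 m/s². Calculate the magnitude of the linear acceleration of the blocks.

a ≈ 1.21 m/s²

I = ½MR² = (1/2)(11.7)(0.212)² = 0.2629 kg·m².
Heavier block: m₁g − T₁ = m₁a. Lighter block: T₂ − m₂g = m₂a.
Pulley: (T₁ − T₂)R = Iα = I(a/R), so T₁ − T₂ = (I/R²)a = (1/2)M_p a = 5.850·a.
Adding the three: (m₁ − m₂)g = (m₁ + m₂ + 5.850)a, so a = (5.74 − 3.84)(9.8)/(5.74 + 3.84 + 5.850) = 1.207 m/s².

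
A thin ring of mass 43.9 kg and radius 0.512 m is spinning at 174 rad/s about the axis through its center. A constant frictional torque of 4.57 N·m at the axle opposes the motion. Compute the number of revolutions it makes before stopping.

≈ 6070 revolutions

I = MR² = (43.9)(0.512)² = 11.51 kg·m².
The net torque has magnitude 4.57 N·m, opposing ω.
|α| = τ/I = 4.570/11.51 = 0.3971 rad/s² (deceleration).
ω² = ω₀² − 2|α|θ with ω = 0 ⇒ θ = ω₀²/(2|α|) = 38120 rad = 6067 rev.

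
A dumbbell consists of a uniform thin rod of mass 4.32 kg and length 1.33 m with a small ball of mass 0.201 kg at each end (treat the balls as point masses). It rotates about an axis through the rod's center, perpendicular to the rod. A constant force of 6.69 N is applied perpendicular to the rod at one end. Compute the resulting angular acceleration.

I_rod = (1/12)ML² = (1/12)(4.32)(1.33)² = 0.6368 kg·m².
I_balls = 2·m·(L/2)² = 2(0.201)(0.6650)² = 0.1778 kg·m².
Total I = 0.8146 kg·m².
τ = F·(L/2) = (6.69)(0.665) = 4.449 N·m.
α = τ/I = 4.449/0.8146 = 5.462 rad/s².

α ≈ 5.46 rad/s²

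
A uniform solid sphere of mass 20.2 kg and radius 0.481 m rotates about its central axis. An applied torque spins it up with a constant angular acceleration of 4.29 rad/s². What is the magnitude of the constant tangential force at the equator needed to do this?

I = (2/5)MR² = (2/5)(20.2)(0.481)² = 1.869 kg·m².
The required torque is τ = Iα = (1.869)(4.290) = 8.020 N·m.
A tangential force at the equator gives τ = FR, so F = τ/R = 8.020/0.481 = 16.67 N.

F ≈ 16.7 N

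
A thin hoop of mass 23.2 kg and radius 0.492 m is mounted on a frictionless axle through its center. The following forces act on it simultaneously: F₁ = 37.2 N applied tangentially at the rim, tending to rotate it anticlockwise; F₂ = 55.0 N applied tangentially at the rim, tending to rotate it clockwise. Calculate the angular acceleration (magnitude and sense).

I = MR² = (23.2)(0.492)² = 5.616 kg·m².
Taking anticlockwise as positive: τ₁ = +(37.2)(0.492) = +18.30 N·m; τ₂ = −(55.0)(0.492) = −27.06 N·m.
Net torque τ = -8.758 N·m.
α = τ/I = -8.758/5.616 = -1.559 rad/s².

α ≈ 1.56 rad/s², clockwise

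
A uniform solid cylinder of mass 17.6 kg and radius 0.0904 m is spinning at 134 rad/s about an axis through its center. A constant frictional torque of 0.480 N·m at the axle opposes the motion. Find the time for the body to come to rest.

t ≈ 20.1 s

I = ½MR² = (1/2)(17.6)(0.0904)² = 0.07192 kg·m².
The net torque has magnitude 0.480 N·m, opposing ω.
|α| = τ/I = 0.4800/0.07192 = 6.675 rad/s² (deceleration).
0 = ω₀ − |α|t ⇒ t = ω₀/|α| = 134/6.675 = 20.08 s.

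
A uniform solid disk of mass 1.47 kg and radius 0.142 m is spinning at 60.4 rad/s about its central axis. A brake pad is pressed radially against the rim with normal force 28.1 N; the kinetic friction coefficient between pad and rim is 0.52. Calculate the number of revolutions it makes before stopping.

I = ½MR² = (1/2)(1.47)(0.142)² = 0.01482 kg·m².
Friction force f = μN = (0.52)(28.1) = 14.61 N at the rim; torque magnitude τ = fR = 2.075 N·m, opposing ω.
|α| = τ/I = 2.075/0.01482 = 140.0 rad/s² (deceleration).
ω² = ω₀² − 2|α|θ with ω = 0 ⇒ θ = ω₀²/(2|α|) = 13.03 rad = 2.074 rev.

≈ 2.07 revolutions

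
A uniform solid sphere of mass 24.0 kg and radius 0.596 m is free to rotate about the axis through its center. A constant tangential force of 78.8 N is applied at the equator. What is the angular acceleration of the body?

α ≈ 13.8 rad/s²

I = (2/5)MR² = (2/5)(24.0)(0.596)² = 3.410 kg·m².
τ = F R = (78.8)(0.596) = 46.96 N·m.
From τ = Iα: α = 46.96/3.410 = 13.77 rad/s².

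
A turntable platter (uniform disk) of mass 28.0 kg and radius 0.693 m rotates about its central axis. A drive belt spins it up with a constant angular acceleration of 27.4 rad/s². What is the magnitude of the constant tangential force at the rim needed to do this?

F ≈ 266 N

I = ½MR² = (1/2)(28.0)(0.693)² = 6.723 kg·m².
The required torque is τ = Iα = (6.723)(27.40) = 184.2 N·m.
A tangential force at the rim gives τ = FR, so F = τ/R = 184.2/0.693 = 265.8 N.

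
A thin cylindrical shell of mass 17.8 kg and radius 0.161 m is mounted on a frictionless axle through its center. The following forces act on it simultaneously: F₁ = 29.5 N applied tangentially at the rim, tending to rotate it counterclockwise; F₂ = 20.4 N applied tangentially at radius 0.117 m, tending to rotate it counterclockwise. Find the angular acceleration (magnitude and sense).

α ≈ 15.5 rad/s², counterclockwise

I = MR² = (17.8)(0.161)² = 0.4614 kg·m².
Taking counterclockwise as positive: τ₁ = +(29.5)(0.161) = +4.750 N·m; τ₂ = +(20.4)(0.117) = +2.387 N·m.
Net torque τ = 7.136 N·m.
α = τ/I = 7.136/0.4614 = 15.47 rad/s².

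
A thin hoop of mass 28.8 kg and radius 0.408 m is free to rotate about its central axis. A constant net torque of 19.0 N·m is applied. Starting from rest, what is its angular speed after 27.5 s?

I = MR² = (28.8)(0.408)² = 4.794 kg·m².
α = τ/I = 19.0/4.794 = 3.963 rad/s².
ω = ω₀ + αt = 0 + (3.963)(27.5) = 109.0 rad/s.

ω ≈ 109 rad/s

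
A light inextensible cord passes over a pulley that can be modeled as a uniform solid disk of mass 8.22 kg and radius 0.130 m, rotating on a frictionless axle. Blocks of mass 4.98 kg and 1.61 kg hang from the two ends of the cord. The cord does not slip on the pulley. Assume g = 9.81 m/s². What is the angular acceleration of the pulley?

I = ½MR² = (1/2)(8.22)(0.130)² = 0.06946 kg·m².
Heavier block: m₁g − T₁ = m₁a. Lighter block: T₂ − m₂g = m₂a.
Pulley: (T₁ − T₂)R = Iα = I(a/R), so T₁ − T₂ = (I/R²)a = (1/2)M_p a = 4.110·a.
Adding the three: (m₁ − m₂)g = (m₁ + m₂ + 4.110)a, so a = (4.98 − 1.61)(9.81)/(4.98 + 1.61 + 4.110) = 3.090 m/s².
α = a/R = 3.090/0.130 = 23.77 rad/s².

α ≈ 23.8 rad/s²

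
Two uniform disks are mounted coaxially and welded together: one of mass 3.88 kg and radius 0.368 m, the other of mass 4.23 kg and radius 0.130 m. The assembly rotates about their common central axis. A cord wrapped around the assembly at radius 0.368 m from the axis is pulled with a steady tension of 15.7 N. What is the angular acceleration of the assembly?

α ≈ 19.4 rad/s²

I = ½M₁R₁² + ½M₂R₂² = ½(3.88)(0.368)² + ½(4.23)(0.130)² = 0.2985 kg·m².
τ = F r = (15.7)(0.368) = 5.778 N·m.
α = τ/I = 5.778/0.2985 = 19.36 rad/s².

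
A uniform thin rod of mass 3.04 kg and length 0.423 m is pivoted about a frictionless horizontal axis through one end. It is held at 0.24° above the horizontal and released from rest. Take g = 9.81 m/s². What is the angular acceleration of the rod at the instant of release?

α ≈ 34.8 rad/s²

About the pivot, I = (1/3)ML² = (1/3)(3.04)(0.423)² = 0.1813 kg·m².
The weight acts at the center, a distance L/2 = 0.2115 m from the pivot; τ = Mg(L/2) cos 0.24° = 6.307 N·m.
α = τ/I = 6.307/0.1813 = 34.79 rad/s².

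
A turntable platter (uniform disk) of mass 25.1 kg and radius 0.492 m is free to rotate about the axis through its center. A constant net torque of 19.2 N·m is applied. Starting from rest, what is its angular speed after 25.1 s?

ω ≈ 159 rad/s

I = ½MR² = (1/2)(25.1)(0.492)² = 3.038 kg·m².
α = τ/I = 19.2/3.038 = 6.320 rad/s².
ω = ω₀ + αt = 0 + (6.320)(25.1) = 158.6 rad/s.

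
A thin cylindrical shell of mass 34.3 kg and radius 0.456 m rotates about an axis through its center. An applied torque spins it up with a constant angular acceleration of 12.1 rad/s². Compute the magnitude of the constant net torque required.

I = MR² = (34.3)(0.456)² = 7.132 kg·m².
τ = Iα = (7.132)(12.10) = 86.30 N·m.

τ ≈ 86.3 N·m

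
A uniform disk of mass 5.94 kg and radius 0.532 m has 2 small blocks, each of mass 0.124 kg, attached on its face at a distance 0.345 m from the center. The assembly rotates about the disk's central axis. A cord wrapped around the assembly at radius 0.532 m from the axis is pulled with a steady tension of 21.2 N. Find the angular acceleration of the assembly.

I_disk = ½MR² = ½(5.94)(0.532)² = 0.8406 kg·m².
I_blocks = 2·m·r² = 2(0.124)(0.345)² = 0.02952 kg·m².
Total I = 0.8701 kg·m².
τ = F r = (21.2)(0.532) = 11.28 N·m.
α = τ/I = 11.28/0.8701 = 12.96 rad/s².

α ≈ 13.0 rad/s²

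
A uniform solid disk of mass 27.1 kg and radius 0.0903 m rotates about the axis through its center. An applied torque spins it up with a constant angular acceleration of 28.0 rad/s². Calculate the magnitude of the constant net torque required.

τ ≈ 3.09 N·m

I = ½MR² = (1/2)(27.1)(0.0903)² = 0.1105 kg·m².
τ = Iα = (0.1105)(28.00) = 3.094 N·m.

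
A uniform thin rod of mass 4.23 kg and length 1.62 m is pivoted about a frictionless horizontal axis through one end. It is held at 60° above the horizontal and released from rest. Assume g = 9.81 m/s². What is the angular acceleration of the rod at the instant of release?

About the pivot, I = (1/3)ML² = (1/3)(4.23)(1.62)² = 3.700 kg·m².
The weight acts at the center, a distance L/2 = 0.8100 m from the pivot; τ = Mg(L/2) cos 60° = 16.81 N·m.
α = τ/I = 16.81/3.700 = 4.542 rad/s².
(Equivalently α = (3g/(2L)) cos 60° = 4.542 rad/s².)

α ≈ 4.54 rad/s²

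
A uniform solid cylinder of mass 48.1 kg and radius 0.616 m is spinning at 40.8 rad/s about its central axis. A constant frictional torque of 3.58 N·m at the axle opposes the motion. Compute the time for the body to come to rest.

t ≈ 104 s

I = ½MR² = (1/2)(48.1)(0.616)² = 9.126 kg·m².
The net torque has magnitude 3.58 N·m, opposing ω.
|α| = τ/I = 3.580/9.126 = 0.3923 rad/s² (deceleration).
0 = ω₀ − |α|t ⇒ t = ω₀/|α| = 40.8/0.3923 = 104.0 s.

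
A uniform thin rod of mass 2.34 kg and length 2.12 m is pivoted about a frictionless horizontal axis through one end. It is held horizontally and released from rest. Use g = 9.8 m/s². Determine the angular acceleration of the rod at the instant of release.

About the pivot, I = (1/3)ML² = (1/3)(2.34)(2.12)² = 3.506 kg·m².
The weight acts at the center, a distance L/2 = 1.060 m from the pivot; τ = Mg(L/2) = 24.31 N·m.
α = τ/I = 24.31/3.506 = 6.934 rad/s².

α ≈ 6.93 rad/s²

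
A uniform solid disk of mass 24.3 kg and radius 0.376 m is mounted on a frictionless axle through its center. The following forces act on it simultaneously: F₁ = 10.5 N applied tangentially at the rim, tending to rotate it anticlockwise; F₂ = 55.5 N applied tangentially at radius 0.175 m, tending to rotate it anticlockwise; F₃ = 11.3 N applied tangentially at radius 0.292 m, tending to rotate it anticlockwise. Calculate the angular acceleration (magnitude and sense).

I = ½MR² = (1/2)(24.3)(0.376)² = 1.718 kg·m².
Taking anticlockwise as positive: τ₁ = +(10.5)(0.376) = +3.948 N·m; τ₂ = +(55.5)(0.175) = +9.712 N·m; τ₃ = +(11.3)(0.292) = +3.300 N·m.
Net torque τ = 16.96 N·m.
α = τ/I = 16.96/1.718 = 9.874 rad/s².

α ≈ 9.87 rad/s², anticlockwise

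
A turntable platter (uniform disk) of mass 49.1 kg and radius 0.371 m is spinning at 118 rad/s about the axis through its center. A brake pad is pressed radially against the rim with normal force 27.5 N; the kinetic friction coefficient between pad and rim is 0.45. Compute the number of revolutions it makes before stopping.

≈ 816 revolutions

I = ½MR² = (1/2)(49.1)(0.371)² = 3.379 kg·m².
Friction force f = μN = (0.45)(27.5) = 12.38 N at the rim; torque magnitude τ = fR = 4.591 N·m, opposing ω.
|α| = τ/I = 4.591/3.379 = 1.359 rad/s² (deceleration).
ω² = ω₀² − 2|α|θ with ω = 0 ⇒ θ = ω₀²/(2|α|) = 5124 rad = 815.5 rev.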